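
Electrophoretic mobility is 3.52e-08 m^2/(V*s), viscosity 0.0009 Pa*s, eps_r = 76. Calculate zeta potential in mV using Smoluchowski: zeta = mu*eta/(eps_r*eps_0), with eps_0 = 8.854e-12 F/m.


Smoluchowski equation: zeta = mu * eta / (eps_r * eps_0)
zeta = 3.52e-08 * 0.0009 / (76 * 8.854e-12)
zeta = 0.04708 V = 47.08 mV

47.08


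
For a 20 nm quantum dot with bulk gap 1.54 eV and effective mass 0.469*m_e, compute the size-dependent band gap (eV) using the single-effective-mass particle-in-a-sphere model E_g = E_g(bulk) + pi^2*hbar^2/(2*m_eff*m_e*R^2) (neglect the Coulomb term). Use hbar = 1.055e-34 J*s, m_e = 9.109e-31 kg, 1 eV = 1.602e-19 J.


Radius R = 20/2 nm = 1e-08 m
Confinement energy dE = pi^2 * hbar^2 / (2 * m_eff * m_e * R^2)
dE = pi^2 * (1.055e-34)^2 / (2 * 0.469 * 9.109e-31 * (1e-08)^2) J, divided by 1.602e-19 J/eV
dE = 0.008 eV
Total band gap = E_g(bulk) + dE = 1.54 + 0.008 = 1.548 eV

1.548


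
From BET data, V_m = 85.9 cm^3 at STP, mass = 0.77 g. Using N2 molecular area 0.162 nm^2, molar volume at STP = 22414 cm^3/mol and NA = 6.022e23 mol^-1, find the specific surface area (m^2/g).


Number of moles in monolayer = V_m / 22414 = 85.9 / 22414 = 0.00383243
Number of molecules = moles * NA = 0.00383243 * 6.022e23
SA = molecules * sigma / mass
SA = (85.9 / 22414) * 6.022e23 * 0.162e-18 / 0.77
SA = 485.6 m^2/g

485.6


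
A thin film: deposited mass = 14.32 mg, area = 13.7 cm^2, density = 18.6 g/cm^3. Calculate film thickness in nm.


Convert: m = 14.32 mg = 1.4320e-05 kg, A = 13.7 cm^2 = 1.3700e-03 m^2, rho = 18.6 g/cm^3 = 18600 kg/m^3
t = m / (A * rho)
t = 1.4320e-05 / (1.3700e-03 * 18600)
t = 5.6197e-07 m = 562.0 nm

562.0


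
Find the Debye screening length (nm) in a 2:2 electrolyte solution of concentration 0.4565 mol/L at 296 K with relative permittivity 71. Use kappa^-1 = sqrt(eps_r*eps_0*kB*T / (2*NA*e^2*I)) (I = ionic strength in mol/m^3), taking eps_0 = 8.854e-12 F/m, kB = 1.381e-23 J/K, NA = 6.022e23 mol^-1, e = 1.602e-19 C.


Ionic strength I = 0.4565 * 2^2 * 1000 = 1826 mol/m^3
kappa^-1 = sqrt(71 * 8.854e-12 * 1.381e-23 * 296 / (2 * 6.022e23 * (1.602e-19)^2 * 1826))
kappa^-1 = 0.213 nm

0.213


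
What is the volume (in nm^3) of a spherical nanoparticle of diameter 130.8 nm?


Radius r = 130.8/2 = 65.4 nm
Volume V = (4/3) * pi * r^3
V = (4/3) * pi * (65.4)^3
V = 1171714.63 nm^3

1171714.63


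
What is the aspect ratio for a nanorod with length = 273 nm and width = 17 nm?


Aspect ratio AR = length / diameter
AR = 273 / 17
AR = 16.06

16.06


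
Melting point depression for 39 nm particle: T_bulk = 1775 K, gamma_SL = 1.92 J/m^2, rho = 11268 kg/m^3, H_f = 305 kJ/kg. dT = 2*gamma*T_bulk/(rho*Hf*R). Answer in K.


Radius R = 39/2 = 19.5 nm = 1.95e-08 m
Convert H_f = 305 kJ/kg = 305000 J/kg
dT = 2 * gamma_SL * T_bulk / (rho * H_f * R)
dT = 2 * 1.92 * 1775 / (11268 * 305000 * 1.95e-08)
dT = 101.7 K

101.7


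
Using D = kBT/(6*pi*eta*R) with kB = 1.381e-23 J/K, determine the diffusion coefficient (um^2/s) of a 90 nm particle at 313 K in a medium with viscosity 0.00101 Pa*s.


Radius R = 90/2 = 45 nm = 4.5e-08 m
D = kB*T / (6*pi*eta*R)
D = 1.381e-23 * 313 / (6 * pi * 0.00101 * 4.5e-08)
D = 5.04549e-12 m^2/s = 5.045 um^2/s

5.045


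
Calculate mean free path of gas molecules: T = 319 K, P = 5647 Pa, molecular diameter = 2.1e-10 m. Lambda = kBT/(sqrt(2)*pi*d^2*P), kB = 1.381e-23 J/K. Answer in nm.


Mean free path: lambda = kB*T / (sqrt(2) * pi * d^2 * P)
lambda = 1.381e-23 * 319 / (sqrt(2) * pi * (2.1e-10)^2 * 5647)
lambda = 3.98165e-06 m
lambda = 3981.65 nm

3981.65


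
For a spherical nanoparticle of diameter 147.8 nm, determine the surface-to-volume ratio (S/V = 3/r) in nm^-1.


Radius r = 147.8/2 = 73.9 nm
S/V = 3 / r = 3 / 73.9
S/V = 0.0406 nm^-1

0.0406


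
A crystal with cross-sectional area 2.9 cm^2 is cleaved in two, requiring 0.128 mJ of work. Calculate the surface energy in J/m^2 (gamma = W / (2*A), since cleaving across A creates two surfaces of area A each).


Convert: A = 2.9 cm^2 = 0.00029 m^2, W = 0.128 mJ = 0.000128 J
Cleaving exposes two faces of area A, so total new surface = 2*A and gamma = W / (2*A)
gamma = 0.000128 / (2 * 0.00029)
gamma = 0.221 J/m^2

0.221


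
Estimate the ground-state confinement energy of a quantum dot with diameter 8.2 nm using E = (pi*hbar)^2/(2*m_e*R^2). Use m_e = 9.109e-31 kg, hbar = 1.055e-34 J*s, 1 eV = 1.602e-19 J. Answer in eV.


Radius R = 8.2/2 = 4.1 nm = 4.1e-09 m
E = (pi * 1.055e-34)^2 / (2 * 9.109e-31 * (4.1e-09)^2)
E(J) = 3.58704e-21
E = E(J) / 1.602e-19 = 0.0224 eV

0.0224


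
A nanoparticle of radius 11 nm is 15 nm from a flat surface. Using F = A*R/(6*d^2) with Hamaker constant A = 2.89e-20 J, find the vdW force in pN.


Convert to SI: R = 11 nm = 1.1e-08 m, d = 15 nm = 1.5e-08 m
F = A * R / (6 * d^2)
F = 2.89e-20 * 1.1e-08 / (6 * (1.5e-08)^2)
F = 2.35481e-13 N = 0.235 pN

0.235


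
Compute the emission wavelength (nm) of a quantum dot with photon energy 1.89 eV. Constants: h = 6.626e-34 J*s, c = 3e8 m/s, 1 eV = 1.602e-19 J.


Convert energy: E = 1.89 eV = 1.89 * 1.602e-19 = 3.02778e-19 J
lambda = h*c / E = 6.626e-34 * 3e8 / 3.02778e-19
lambda = 6.56521e-07 m = 656.5 nm

656.5


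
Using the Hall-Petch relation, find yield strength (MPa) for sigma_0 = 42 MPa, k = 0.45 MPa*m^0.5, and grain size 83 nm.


d = 83 nm = 8.3e-08 m
sqrt(d) = 0.0002880972
Hall-Petch contribution = k / sqrt(d) = 0.45 / 0.0002880972 = 1562.0 MPa
sigma = sigma_0 + k/sqrt(d) = 42 + 1562.0 = 1604.0 MPa

1604.0


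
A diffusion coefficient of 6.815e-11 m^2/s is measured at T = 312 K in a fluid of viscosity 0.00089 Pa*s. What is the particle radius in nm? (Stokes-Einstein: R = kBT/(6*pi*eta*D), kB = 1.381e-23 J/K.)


Stokes-Einstein: R = kB*T / (6*pi*eta*D)
R = 1.381e-23 * 312 / (6 * pi * 0.00089 * 6.815e-11)
R = 3.7687e-09 m = 3.77 nm

3.77


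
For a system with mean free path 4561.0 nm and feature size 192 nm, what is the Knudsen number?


Knudsen number Kn = lambda / L
Kn = 4561.0 / 192
Kn = 23.7552

23.7552


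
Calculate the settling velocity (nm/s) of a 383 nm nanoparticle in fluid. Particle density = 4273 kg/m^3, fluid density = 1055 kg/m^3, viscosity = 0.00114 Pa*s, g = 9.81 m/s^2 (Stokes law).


Radius R = 383/2 nm = 1.915e-07 m
Density difference = 4273 - 1055 = 3218 kg/m^3
v = 2 * R^2 * (rho_p - rho_f) * g / (9 * eta)
v = 2 * (1.915e-07)^2 * 3218 * 9.81 / (9 * 0.00114)
v = 2.25671e-07 m/s = 225.6707 nm/s

225.6707


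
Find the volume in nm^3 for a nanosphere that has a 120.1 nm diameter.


Radius r = 120.1/2 = 60.05 nm
Volume V = (4/3) * pi * r^3
V = (4/3) * pi * (60.05)^3
V = 907042.52 nm^3

907042.52


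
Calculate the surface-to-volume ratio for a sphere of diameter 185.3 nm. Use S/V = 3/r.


Radius r = 185.3/2 = 92.65 nm
S/V = 3 / r = 3 / 92.65
S/V = 0.0324 nm^-1

0.0324


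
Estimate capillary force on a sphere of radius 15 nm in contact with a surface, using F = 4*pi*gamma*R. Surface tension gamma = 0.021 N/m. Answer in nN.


Convert radius: R = 15 nm = 1.5e-08 m
F = 4 * pi * gamma * R
F = 4 * pi * 0.021 * 1.5e-08
F = 3.95841e-09 N = 3.9584 nN

3.9584


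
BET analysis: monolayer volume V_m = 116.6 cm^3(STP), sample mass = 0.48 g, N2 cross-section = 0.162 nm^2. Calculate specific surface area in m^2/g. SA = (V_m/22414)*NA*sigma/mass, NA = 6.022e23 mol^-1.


Number of moles in monolayer = V_m / 22414 = 116.6 / 22414 = 0.00520211
Number of molecules = moles * NA = 0.00520211 * 6.022e23
SA = molecules * sigma / mass
SA = (116.6 / 22414) * 6.022e23 * 0.162e-18 / 0.48
SA = 1057.3 m^2/g

1057.3


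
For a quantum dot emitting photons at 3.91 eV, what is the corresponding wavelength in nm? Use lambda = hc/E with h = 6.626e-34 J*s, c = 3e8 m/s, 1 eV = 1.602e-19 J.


Convert energy: E = 3.91 eV = 3.91 * 1.602e-19 = 6.26382e-19 J
lambda = h*c / E = 6.626e-34 * 3e8 / 6.26382e-19
lambda = 3.17346e-07 m = 317.3 nm

317.3


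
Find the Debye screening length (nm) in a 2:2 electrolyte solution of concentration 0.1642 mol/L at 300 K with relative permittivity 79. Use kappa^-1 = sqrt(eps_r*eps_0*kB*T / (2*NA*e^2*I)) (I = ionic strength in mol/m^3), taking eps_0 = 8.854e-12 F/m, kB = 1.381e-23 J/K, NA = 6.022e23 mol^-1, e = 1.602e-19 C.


Ionic strength I = 0.1642 * 2^2 * 1000 = 656.8 mol/m^3
kappa^-1 = sqrt(79 * 8.854e-12 * 1.381e-23 * 300 / (2 * 6.022e23 * (1.602e-19)^2 * 656.8))
kappa^-1 = 0.378 nm

0.378


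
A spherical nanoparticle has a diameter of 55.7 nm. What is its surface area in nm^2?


Radius r = 55.7/2 = 27.85 nm
Surface area SA = 4 * pi * r^2
SA = 4 * pi * (27.85)^2
SA = 9746.76 nm^2

9746.76


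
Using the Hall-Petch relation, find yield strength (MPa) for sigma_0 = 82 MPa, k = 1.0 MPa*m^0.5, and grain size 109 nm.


d = 109 nm = 1.09e-07 m
sqrt(d) = 0.0003301515
Hall-Petch contribution = k / sqrt(d) = 1.0 / 0.0003301515 = 3028.9 MPa
sigma = sigma_0 + k/sqrt(d) = 82 + 3028.9 = 3110.9 MPa

3110.9


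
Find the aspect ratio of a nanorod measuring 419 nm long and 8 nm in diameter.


Aspect ratio AR = length / diameter
AR = 419 / 8
AR = 52.38

52.38


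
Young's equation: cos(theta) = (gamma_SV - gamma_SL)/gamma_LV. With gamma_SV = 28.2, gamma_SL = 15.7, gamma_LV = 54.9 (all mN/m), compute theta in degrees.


cos(theta) = (gamma_SV - gamma_SL) / gamma_LV
cos(theta) = (28.2 - 15.7) / 54.9
cos(theta) = 0.227687
theta = arccos(0.227687) = 76.84 degrees

76.84


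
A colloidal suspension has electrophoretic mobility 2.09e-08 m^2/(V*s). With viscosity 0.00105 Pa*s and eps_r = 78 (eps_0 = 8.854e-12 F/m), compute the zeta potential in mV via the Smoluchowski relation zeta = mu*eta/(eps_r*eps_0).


Smoluchowski equation: zeta = mu * eta / (eps_r * eps_0)
zeta = 2.09e-08 * 0.00105 / (78 * 8.854e-12)
zeta = 0.031776 V = 31.78 mV

31.78


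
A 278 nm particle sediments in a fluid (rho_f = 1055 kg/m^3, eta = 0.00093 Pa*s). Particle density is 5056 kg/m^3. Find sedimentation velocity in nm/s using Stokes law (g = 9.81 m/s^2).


Radius R = 278/2 nm = 1.39e-07 m
Density difference = 5056 - 1055 = 4001 kg/m^3
v = 2 * R^2 * (rho_p - rho_f) * g / (9 * eta)
v = 2 * (1.39e-07)^2 * 4001 * 9.81 / (9 * 0.00093)
v = 1.81206e-07 m/s = 181.2056 nm/s

181.2056


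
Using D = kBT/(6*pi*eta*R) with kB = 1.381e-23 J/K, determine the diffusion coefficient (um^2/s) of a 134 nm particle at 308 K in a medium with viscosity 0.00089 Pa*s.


Radius R = 134/2 = 67 nm = 6.7e-08 m
D = kB*T / (6*pi*eta*R)
D = 1.381e-23 * 308 / (6 * pi * 0.00089 * 6.7e-08)
D = 3.78424e-12 m^2/s = 3.784 um^2/s

3.784


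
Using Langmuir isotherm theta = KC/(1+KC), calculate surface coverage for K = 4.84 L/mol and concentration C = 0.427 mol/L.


Langmuir isotherm: theta = K*C / (1 + K*C)
K*C = 4.84 * 0.427 = 2.06668
theta = 2.06668 / (1 + 2.06668) = 2.06668 / 3.06668
theta = 0.6739

0.6739


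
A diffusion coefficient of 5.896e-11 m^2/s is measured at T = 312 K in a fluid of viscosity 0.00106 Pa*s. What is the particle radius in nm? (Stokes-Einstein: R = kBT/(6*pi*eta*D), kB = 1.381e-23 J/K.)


Stokes-Einstein: R = kB*T / (6*pi*eta*D)
R = 1.381e-23 * 312 / (6 * pi * 0.00106 * 5.896e-11)
R = 3.6575e-09 m = 3.66 nm

3.66


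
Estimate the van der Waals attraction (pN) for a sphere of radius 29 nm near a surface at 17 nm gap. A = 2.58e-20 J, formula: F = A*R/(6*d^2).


Convert to SI: R = 29 nm = 2.9e-08 m, d = 17 nm = 1.7e-08 m
F = A * R / (6 * d^2)
F = 2.58e-20 * 2.9e-08 / (6 * (1.7e-08)^2)
F = 4.31488e-13 N = 0.431 pN

0.431


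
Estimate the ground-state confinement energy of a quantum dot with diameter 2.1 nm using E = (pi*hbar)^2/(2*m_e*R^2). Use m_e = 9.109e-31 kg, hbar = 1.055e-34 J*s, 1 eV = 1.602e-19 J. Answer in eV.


Radius R = 2.1/2 = 1.05 nm = 1.05e-09 m
E = (pi * 1.055e-34)^2 / (2 * 9.109e-31 * (1.05e-09)^2)
E(J) = 5.46922e-20
E = E(J) / 1.602e-19 = 0.3414 eV

0.3414


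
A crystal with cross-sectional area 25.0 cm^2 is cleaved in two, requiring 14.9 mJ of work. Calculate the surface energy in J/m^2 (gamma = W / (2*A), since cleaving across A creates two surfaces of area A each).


Convert: A = 25.0 cm^2 = 0.0025 m^2, W = 14.9 mJ = 0.0149 J
Cleaving exposes two faces of area A, so total new surface = 2*A and gamma = W / (2*A)
gamma = 0.0149 / (2 * 0.0025)
gamma = 2.98 J/m^2

2.98


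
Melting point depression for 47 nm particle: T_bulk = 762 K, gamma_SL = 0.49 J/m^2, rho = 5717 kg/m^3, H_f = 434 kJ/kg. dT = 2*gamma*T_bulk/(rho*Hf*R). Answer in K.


Radius R = 47/2 = 23.5 nm = 2.35e-08 m
Convert H_f = 434 kJ/kg = 434000 J/kg
dT = 2 * gamma_SL * T_bulk / (rho * H_f * R)
dT = 2 * 0.49 * 762 / (5717 * 434000 * 2.35e-08)
dT = 12.8 K

12.8


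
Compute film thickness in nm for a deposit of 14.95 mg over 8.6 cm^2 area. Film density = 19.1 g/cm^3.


Convert: m = 14.95 mg = 1.4950e-05 kg, A = 8.6 cm^2 = 8.6000e-04 m^2, rho = 19.1 g/cm^3 = 19100 kg/m^3
t = m / (A * rho)
t = 1.4950e-05 / (8.6000e-04 * 19100)
t = 9.1014e-07 m = 910.1 nm

910.1


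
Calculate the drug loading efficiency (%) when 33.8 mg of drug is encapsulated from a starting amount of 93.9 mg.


Drug loading efficiency = (drug loaded / drug initial) * 100
DLE = 33.8 / 93.9 * 100
DLE = 0.36 * 100
DLE = 36.0%

36.0


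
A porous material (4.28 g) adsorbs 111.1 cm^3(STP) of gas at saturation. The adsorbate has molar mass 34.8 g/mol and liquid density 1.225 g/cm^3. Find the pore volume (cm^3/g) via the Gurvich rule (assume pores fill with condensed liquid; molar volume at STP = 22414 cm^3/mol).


Moles adsorbed n = V_ads / 22414 = 111.1 / 22414 = 4.956723e-03 mol
Liquid volume V_liq = n * M / rho_liq = 4.956723e-03 * 34.8 / 1.225 = 0.14081 cm^3
Specific pore volume V_pore = V_liq / m_sample = 0.14081 / 4.28
V_pore = 0.0329 cm^3/g

0.0329


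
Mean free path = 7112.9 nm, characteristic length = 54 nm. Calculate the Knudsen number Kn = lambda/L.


Knudsen number Kn = lambda / L
Kn = 7112.9 / 54
Kn = 131.7204

131.7204


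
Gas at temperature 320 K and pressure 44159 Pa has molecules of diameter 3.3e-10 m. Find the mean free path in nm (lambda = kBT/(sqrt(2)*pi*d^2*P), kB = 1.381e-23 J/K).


Mean free path: lambda = kB*T / (sqrt(2) * pi * d^2 * P)
lambda = 1.381e-23 * 320 / (sqrt(2) * pi * (3.3e-10)^2 * 44159)
lambda = 2.06839e-07 m
lambda = 206.84 nm

206.84


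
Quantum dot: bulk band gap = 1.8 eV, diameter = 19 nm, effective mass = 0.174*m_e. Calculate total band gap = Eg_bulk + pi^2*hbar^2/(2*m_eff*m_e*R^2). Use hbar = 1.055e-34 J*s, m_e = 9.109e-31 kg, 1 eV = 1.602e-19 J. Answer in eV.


Radius R = 19/2 nm = 9.5e-09 m
Confinement energy dE = pi^2 * hbar^2 / (2 * m_eff * m_e * R^2)
dE = pi^2 * (1.055e-34)^2 / (2 * 0.174 * 9.109e-31 * (9.5e-09)^2) J, divided by 1.602e-19 J/eV
dE = 0.024 eV
Total band gap = E_g(bulk) + dE = 1.8 + 0.024 = 1.824 eV

1.824


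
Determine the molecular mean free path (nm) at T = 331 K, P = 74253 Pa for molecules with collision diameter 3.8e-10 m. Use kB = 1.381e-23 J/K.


Mean free path: lambda = kB*T / (sqrt(2) * pi * d^2 * P)
lambda = 1.381e-23 * 331 / (sqrt(2) * pi * (3.8e-10)^2 * 74253)
lambda = 9.59568e-08 m
lambda = 95.96 nm

95.96


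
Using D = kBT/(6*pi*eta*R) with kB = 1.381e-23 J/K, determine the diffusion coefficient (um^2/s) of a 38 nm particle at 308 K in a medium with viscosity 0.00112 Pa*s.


Radius R = 38/2 = 19 nm = 1.9e-08 m
D = kB*T / (6*pi*eta*R)
D = 1.381e-23 * 308 / (6 * pi * 0.00112 * 1.9e-08)
D = 1.0604e-11 m^2/s = 10.604 um^2/s

10.604


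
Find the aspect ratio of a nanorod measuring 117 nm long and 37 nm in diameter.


Aspect ratio AR = length / diameter
AR = 117 / 37
AR = 3.16

3.16


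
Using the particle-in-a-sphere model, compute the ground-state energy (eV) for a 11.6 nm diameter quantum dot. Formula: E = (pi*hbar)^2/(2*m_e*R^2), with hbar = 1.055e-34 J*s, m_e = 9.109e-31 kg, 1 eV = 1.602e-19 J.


Radius R = 11.6/2 = 5.8 nm = 5.8e-09 m
E = (pi * 1.055e-34)^2 / (2 * 9.109e-31 * (5.8e-09)^2)
E(J) = 1.79245e-21
E = E(J) / 1.602e-19 = 0.0112 eV

0.0112


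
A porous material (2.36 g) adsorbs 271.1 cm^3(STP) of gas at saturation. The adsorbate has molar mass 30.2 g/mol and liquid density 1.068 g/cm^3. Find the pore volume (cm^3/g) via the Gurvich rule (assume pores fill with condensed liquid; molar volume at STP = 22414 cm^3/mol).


Moles adsorbed n = V_ads / 22414 = 271.1 / 22414 = 1.209512e-02 mol
Liquid volume V_liq = n * M / rho_liq = 1.209512e-02 * 30.2 / 1.068 = 0.34202 cm^3
Specific pore volume V_pore = V_liq / m_sample = 0.34202 / 2.36
V_pore = 0.1449 cm^3/g

0.1449


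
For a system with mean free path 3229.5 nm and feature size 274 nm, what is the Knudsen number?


Knudsen number Kn = lambda / L
Kn = 3229.5 / 274
Kn = 11.7865

11.7865


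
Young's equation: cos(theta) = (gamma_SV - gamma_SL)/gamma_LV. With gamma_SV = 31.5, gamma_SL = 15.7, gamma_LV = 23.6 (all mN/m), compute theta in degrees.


cos(theta) = (gamma_SV - gamma_SL) / gamma_LV
cos(theta) = (31.5 - 15.7) / 23.6
cos(theta) = 0.669492
theta = arccos(0.669492) = 47.97 degrees

47.97


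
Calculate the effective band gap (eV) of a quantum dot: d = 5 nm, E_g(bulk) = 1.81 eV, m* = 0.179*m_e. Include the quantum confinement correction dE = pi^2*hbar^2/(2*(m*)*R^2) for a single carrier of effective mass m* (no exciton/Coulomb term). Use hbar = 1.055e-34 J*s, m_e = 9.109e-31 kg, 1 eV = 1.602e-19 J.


Radius R = 5/2 nm = 2.5e-09 m
Confinement energy dE = pi^2 * hbar^2 / (2 * m_eff * m_e * R^2)
dE = pi^2 * (1.055e-34)^2 / (2 * 0.179 * 9.109e-31 * (2.5e-09)^2) J, divided by 1.602e-19 J/eV
dE = 0.3364 eV
Total band gap = E_g(bulk) + dE = 1.81 + 0.3364 = 2.1464 eV

2.1464


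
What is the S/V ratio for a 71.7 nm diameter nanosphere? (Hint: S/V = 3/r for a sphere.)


Radius r = 71.7/2 = 35.85 nm
S/V = 3 / r = 3 / 35.85
S/V = 0.0837 nm^-1

0.0837


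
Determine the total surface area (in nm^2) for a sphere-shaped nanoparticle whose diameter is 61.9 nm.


Radius r = 61.9/2 = 30.95 nm
Surface area SA = 4 * pi * r^2
SA = 4 * pi * (30.95)^2
SA = 12037.36 nm^2

12037.36


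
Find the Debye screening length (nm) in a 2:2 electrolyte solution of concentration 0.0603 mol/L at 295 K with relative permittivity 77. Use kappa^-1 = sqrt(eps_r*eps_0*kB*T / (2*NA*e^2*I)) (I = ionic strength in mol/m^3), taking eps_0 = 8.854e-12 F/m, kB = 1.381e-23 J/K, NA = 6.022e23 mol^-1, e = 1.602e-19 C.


Ionic strength I = 0.0603 * 2^2 * 1000 = 241.2 mol/m^3
kappa^-1 = sqrt(77 * 8.854e-12 * 1.381e-23 * 295 / (2 * 6.022e23 * (1.602e-19)^2 * 241.2))
kappa^-1 = 0.61 nm

0.61


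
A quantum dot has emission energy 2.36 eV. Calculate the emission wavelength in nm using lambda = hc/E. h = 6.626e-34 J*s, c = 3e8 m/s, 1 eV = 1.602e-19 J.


Convert energy: E = 2.36 eV = 2.36 * 1.602e-19 = 3.78072e-19 J
lambda = h*c / E = 6.626e-34 * 3e8 / 3.78072e-19
lambda = 5.25773e-07 m = 525.8 nm

525.8


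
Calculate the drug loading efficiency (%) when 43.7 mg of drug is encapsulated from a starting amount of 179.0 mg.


Drug loading efficiency = (drug loaded / drug initial) * 100
DLE = 43.7 / 179.0 * 100
DLE = 0.2441 * 100
DLE = 24.41%

24.41


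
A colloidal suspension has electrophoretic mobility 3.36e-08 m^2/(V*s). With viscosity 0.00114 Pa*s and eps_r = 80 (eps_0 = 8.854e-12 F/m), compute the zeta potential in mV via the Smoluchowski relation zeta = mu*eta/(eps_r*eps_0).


Smoluchowski equation: zeta = mu * eta / (eps_r * eps_0)
zeta = 3.36e-08 * 0.00114 / (80 * 8.854e-12)
zeta = 0.054077 V = 54.08 mV

54.08


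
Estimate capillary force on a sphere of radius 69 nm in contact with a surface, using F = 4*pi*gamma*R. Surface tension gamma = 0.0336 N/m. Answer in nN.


Convert radius: R = 69 nm = 6.9e-08 m
F = 4 * pi * gamma * R
F = 4 * pi * 0.0336 * 6.9e-08
F = 2.91339e-08 N = 29.1339 nN

29.1339


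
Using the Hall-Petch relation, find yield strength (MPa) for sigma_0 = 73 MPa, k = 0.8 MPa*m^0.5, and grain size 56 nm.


d = 56 nm = 5.6e-08 m
sqrt(d) = 0.0002366432
Hall-Petch contribution = k / sqrt(d) = 0.8 / 0.0002366432 = 3380.6 MPa
sigma = sigma_0 + k/sqrt(d) = 73 + 3380.6 = 3453.6 MPa

3453.6


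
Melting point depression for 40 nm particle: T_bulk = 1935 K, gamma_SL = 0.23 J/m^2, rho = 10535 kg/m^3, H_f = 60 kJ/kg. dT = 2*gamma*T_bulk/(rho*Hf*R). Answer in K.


Radius R = 40/2 = 20 nm = 2e-08 m
Convert H_f = 60 kJ/kg = 60000 J/kg
dT = 2 * gamma_SL * T_bulk / (rho * H_f * R)
dT = 2 * 0.23 * 1935 / (10535 * 60000 * 2e-08)
dT = 70.4 K

70.4


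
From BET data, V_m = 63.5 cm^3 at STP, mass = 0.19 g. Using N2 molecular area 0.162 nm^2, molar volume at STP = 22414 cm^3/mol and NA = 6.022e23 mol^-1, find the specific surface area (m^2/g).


Number of moles in monolayer = V_m / 22414 = 63.5 / 22414 = 0.00283305
Number of molecules = moles * NA = 0.00283305 * 6.022e23
SA = molecules * sigma / mass
SA = (63.5 / 22414) * 6.022e23 * 0.162e-18 / 0.19
SA = 1454.6 m^2/g

1454.6


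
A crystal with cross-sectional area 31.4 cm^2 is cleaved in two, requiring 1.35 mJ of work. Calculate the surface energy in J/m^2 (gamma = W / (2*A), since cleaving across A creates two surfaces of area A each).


Convert: A = 31.4 cm^2 = 0.00314 m^2, W = 1.35 mJ = 0.00135 J
Cleaving exposes two faces of area A, so total new surface = 2*A and gamma = W / (2*A)
gamma = 0.00135 / (2 * 0.00314)
gamma = 0.215 J/m^2

0.215


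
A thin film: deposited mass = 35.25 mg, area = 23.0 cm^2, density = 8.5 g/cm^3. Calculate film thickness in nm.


Convert: m = 35.25 mg = 3.5250e-05 kg, A = 23.0 cm^2 = 2.3000e-03 m^2, rho = 8.5 g/cm^3 = 8500 kg/m^3
t = m / (A * rho)
t = 3.5250e-05 / (2.3000e-03 * 8500)
t = 1.8031e-06 m = 1803.1 nm

1803.1


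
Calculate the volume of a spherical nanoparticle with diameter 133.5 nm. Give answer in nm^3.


Radius r = 133.5/2 = 66.75 nm
Volume V = (4/3) * pi * r^3
V = (4/3) * pi * (66.75)^3
V = 1245783.06 nm^3

1245783.06


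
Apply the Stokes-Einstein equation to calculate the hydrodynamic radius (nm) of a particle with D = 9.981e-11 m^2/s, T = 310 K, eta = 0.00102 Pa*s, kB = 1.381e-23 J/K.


Stokes-Einstein: R = kB*T / (6*pi*eta*D)
R = 1.381e-23 * 310 / (6 * pi * 0.00102 * 9.981e-11)
R = 2.2309e-09 m = 2.23 nm

2.23


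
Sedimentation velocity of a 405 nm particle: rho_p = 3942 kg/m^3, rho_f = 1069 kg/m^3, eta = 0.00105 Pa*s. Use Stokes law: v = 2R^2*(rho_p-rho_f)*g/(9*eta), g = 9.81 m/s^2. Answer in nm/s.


Radius R = 405/2 nm = 2.025e-07 m
Density difference = 3942 - 1069 = 2873 kg/m^3
v = 2 * R^2 * (rho_p - rho_f) * g / (9 * eta)
v = 2 * (2.025e-07)^2 * 2873 * 9.81 / (9 * 0.00105)
v = 2.44598e-07 m/s = 244.598 nm/s

244.598


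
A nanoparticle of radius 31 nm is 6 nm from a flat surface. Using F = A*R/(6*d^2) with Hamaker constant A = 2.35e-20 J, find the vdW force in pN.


Convert to SI: R = 31 nm = 3.1e-08 m, d = 6 nm = 6e-09 m
F = A * R / (6 * d^2)
F = 2.35e-20 * 3.1e-08 / (6 * (6e-09)^2)
F = 3.37269e-12 N = 3.373 pN

3.373


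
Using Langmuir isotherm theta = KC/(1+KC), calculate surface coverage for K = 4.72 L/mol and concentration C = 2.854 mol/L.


Langmuir isotherm: theta = K*C / (1 + K*C)
K*C = 4.72 * 2.854 = 13.47088
theta = 13.47088 / (1 + 13.47088) = 13.47088 / 14.47088
theta = 0.9309

0.9309


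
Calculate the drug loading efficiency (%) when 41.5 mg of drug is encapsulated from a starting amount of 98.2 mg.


Drug loading efficiency = (drug loaded / drug initial) * 100
DLE = 41.5 / 98.2 * 100
DLE = 0.4226 * 100
DLE = 42.26%

42.26


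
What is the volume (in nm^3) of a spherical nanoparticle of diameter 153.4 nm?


Radius r = 153.4/2 = 76.7 nm
Volume V = (4/3) * pi * r^3
V = (4/3) * pi * (76.7)^3
V = 1890056.13 nm^3

1890056.13


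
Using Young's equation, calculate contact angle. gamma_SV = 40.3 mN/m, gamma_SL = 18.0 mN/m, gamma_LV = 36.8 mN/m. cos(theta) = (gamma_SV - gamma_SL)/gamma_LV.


cos(theta) = (gamma_SV - gamma_SL) / gamma_LV
cos(theta) = (40.3 - 18.0) / 36.8
cos(theta) = 0.605978
theta = arccos(0.605978) = 52.7 degrees

52.7


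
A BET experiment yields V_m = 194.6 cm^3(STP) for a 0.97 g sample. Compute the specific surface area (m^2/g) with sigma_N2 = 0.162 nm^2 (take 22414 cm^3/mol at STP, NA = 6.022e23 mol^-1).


Number of moles in monolayer = V_m / 22414 = 194.6 / 22414 = 0.00868207
Number of molecules = moles * NA = 0.00868207 * 6.022e23
SA = molecules * sigma / mass
SA = (194.6 / 22414) * 6.022e23 * 0.162e-18 / 0.97
SA = 873.2 m^2/g

873.2


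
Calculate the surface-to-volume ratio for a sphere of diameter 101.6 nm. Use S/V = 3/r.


Radius r = 101.6/2 = 50.8 nm
S/V = 3 / r = 3 / 50.8
S/V = 0.0591 nm^-1

0.0591


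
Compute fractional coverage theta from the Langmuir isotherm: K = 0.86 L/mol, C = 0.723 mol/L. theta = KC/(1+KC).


Langmuir isotherm: theta = K*C / (1 + K*C)
K*C = 0.86 * 0.723 = 0.62178
theta = 0.62178 / (1 + 0.62178) = 0.62178 / 1.62178
theta = 0.3834

0.3834


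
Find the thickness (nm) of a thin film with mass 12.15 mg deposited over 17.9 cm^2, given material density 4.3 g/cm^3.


Convert: m = 12.15 mg = 1.2150e-05 kg, A = 17.9 cm^2 = 1.7900e-03 m^2, rho = 4.3 g/cm^3 = 4300 kg/m^3
t = m / (A * rho)
t = 1.2150e-05 / (1.7900e-03 * 4300)
t = 1.5785e-06 m = 1578.5 nm

1578.5


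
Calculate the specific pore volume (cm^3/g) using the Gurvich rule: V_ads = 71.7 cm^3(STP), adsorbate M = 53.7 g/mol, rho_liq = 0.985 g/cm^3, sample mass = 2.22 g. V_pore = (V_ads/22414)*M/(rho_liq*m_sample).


Moles adsorbed n = V_ads / 22414 = 71.7 / 22414 = 3.198894e-03 mol
Liquid volume V_liq = n * M / rho_liq = 3.198894e-03 * 53.7 / 0.985 = 0.17440 cm^3
Specific pore volume V_pore = V_liq / m_sample = 0.17440 / 2.22
V_pore = 0.0786 cm^3/g

0.0786


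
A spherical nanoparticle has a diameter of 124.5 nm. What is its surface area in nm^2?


Radius r = 124.5/2 = 62.25 nm
Surface area SA = 4 * pi * r^2
SA = 4 * pi * (62.25)^2
SA = 48695.47 nm^2

48695.47


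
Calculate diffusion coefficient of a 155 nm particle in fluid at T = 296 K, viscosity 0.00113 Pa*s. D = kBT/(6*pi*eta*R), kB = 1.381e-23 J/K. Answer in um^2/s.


Radius R = 155/2 = 77.5 nm = 7.75e-08 m
D = kB*T / (6*pi*eta*R)
D = 1.381e-23 * 296 / (6 * pi * 0.00113 * 7.75e-08)
D = 2.4763e-12 m^2/s = 2.476 um^2/s

2.476


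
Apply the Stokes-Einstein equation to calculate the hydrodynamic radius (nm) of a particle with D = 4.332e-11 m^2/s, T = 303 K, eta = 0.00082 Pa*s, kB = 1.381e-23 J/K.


Stokes-Einstein: R = kB*T / (6*pi*eta*D)
R = 1.381e-23 * 303 / (6 * pi * 0.00082 * 4.332e-11)
R = 6.24932e-09 m = 6.25 nm

6.25


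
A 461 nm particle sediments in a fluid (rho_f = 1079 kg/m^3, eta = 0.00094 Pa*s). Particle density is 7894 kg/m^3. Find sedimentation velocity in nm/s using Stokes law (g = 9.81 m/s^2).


Radius R = 461/2 nm = 2.305e-07 m
Density difference = 7894 - 1079 = 6815 kg/m^3
v = 2 * R^2 * (rho_p - rho_f) * g / (9 * eta)
v = 2 * (2.305e-07)^2 * 6815 * 9.81 / (9 * 0.00094)
v = 8.39724e-07 m/s = 839.7236 nm/s

839.7236


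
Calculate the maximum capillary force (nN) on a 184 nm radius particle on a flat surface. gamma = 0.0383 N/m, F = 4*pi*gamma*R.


Convert radius: R = 184 nm = 1.84e-07 m
F = 4 * pi * gamma * R
F = 4 * pi * 0.0383 * 1.84e-07
F = 8.85577e-08 N = 88.5577 nN

88.5577


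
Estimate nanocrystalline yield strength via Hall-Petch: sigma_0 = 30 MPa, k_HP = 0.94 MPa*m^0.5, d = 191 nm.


d = 191 nm = 1.91e-07 m
sqrt(d) = 0.0004370355
Hall-Petch contribution = k / sqrt(d) = 0.94 / 0.0004370355 = 2150.9 MPa
sigma = sigma_0 + k/sqrt(d) = 30 + 2150.9 = 2180.9 MPa

2180.9


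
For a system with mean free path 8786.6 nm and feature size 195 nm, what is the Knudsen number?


Knudsen number Kn = lambda / L
Kn = 8786.6 / 195
Kn = 45.0595

45.0595


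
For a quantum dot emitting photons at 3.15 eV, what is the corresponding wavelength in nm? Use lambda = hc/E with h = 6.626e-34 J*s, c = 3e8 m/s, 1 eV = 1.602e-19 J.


Convert energy: E = 3.15 eV = 3.15 * 1.602e-19 = 5.0463e-19 J
lambda = h*c / E = 6.626e-34 * 3e8 / 5.0463e-19
lambda = 3.93912e-07 m = 393.9 nm

393.9


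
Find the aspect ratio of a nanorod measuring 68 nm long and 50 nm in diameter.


Aspect ratio AR = length / diameter
AR = 68 / 50
AR = 1.36

1.36


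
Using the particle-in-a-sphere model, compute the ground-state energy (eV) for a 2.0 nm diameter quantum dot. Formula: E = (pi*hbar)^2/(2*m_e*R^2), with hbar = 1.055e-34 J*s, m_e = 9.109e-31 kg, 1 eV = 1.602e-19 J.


Radius R = 2.0/2 = 1 nm = 1e-09 m
E = (pi * 1.055e-34)^2 / (2 * 9.109e-31 * (1e-09)^2)
E(J) = 6.02981e-20
E = E(J) / 1.602e-19 = 0.3764 eV

0.3764


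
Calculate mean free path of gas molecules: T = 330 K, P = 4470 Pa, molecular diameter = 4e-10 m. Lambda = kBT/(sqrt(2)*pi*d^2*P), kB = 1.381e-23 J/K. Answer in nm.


Mean free path: lambda = kB*T / (sqrt(2) * pi * d^2 * P)
lambda = 1.381e-23 * 330 / (sqrt(2) * pi * (4e-10)^2 * 4470)
lambda = 1.43422e-06 m
lambda = 1434.22 nm

1434.22


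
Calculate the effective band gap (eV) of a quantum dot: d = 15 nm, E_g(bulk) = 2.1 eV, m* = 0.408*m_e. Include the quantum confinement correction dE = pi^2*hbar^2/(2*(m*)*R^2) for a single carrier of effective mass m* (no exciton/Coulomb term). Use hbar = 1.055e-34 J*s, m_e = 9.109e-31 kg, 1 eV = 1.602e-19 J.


Radius R = 15/2 nm = 7.5e-09 m
Confinement energy dE = pi^2 * hbar^2 / (2 * m_eff * m_e * R^2)
dE = pi^2 * (1.055e-34)^2 / (2 * 0.408 * 9.109e-31 * (7.5e-09)^2) J, divided by 1.602e-19 J/eV
dE = 0.0164 eV
Total band gap = E_g(bulk) + dE = 2.1 + 0.0164 = 2.1164 eV

2.1164


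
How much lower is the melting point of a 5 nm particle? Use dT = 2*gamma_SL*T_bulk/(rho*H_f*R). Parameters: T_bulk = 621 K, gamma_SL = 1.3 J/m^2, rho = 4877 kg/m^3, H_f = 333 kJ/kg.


Radius R = 5/2 = 2.5 nm = 2.5e-09 m
Convert H_f = 333 kJ/kg = 333000 J/kg
dT = 2 * gamma_SL * T_bulk / (rho * H_f * R)
dT = 2 * 1.3 * 621 / (4877 * 333000 * 2.5e-09)
dT = 397.7 K

397.7


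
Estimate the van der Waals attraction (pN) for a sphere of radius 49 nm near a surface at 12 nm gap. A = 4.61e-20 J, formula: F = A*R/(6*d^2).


Convert to SI: R = 49 nm = 4.9e-08 m, d = 12 nm = 1.2e-08 m
F = A * R / (6 * d^2)
F = 4.61e-20 * 4.9e-08 / (6 * (1.2e-08)^2)
F = 2.61447e-12 N = 2.614 pN

2.614


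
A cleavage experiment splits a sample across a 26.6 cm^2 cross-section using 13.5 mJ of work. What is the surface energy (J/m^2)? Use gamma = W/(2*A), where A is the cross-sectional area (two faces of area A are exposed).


Convert: A = 26.6 cm^2 = 0.00266 m^2, W = 13.5 mJ = 0.0135 J
Cleaving exposes two faces of area A, so total new surface = 2*A and gamma = W / (2*A)
gamma = 0.0135 / (2 * 0.00266)
gamma = 2.538 J/m^2

2.538


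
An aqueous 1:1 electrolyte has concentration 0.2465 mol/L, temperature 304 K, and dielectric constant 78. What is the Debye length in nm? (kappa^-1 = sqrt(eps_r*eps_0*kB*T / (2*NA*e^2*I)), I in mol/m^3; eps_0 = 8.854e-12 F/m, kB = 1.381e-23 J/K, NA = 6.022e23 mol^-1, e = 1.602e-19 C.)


Ionic strength I = 0.2465 * 1^2 * 1000 = 246.5 mol/m^3
kappa^-1 = sqrt(78 * 8.854e-12 * 1.381e-23 * 304 / (2 * 6.022e23 * (1.602e-19)^2 * 246.5))
kappa^-1 = 0.617 nm

0.617


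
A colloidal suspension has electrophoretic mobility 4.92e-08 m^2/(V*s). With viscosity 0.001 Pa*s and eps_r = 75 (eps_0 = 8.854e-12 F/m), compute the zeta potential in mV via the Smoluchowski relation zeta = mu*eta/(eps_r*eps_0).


Smoluchowski equation: zeta = mu * eta / (eps_r * eps_0)
zeta = 4.92e-08 * 0.001 / (75 * 8.854e-12)
zeta = 0.074091 V = 74.09 mV

74.09


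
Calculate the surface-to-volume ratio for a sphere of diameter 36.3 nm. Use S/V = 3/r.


Radius r = 36.3/2 = 18.15 nm
S/V = 3 / r = 3 / 18.15
S/V = 0.1653 nm^-1

0.1653


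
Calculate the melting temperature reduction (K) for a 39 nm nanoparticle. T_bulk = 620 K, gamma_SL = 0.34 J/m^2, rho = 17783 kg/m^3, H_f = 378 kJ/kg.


Radius R = 39/2 = 19.5 nm = 1.95e-08 m
Convert H_f = 378 kJ/kg = 378000 J/kg
dT = 2 * gamma_SL * T_bulk / (rho * H_f * R)
dT = 2 * 0.34 * 620 / (17783 * 378000 * 1.95e-08)
dT = 3.2 K

3.2


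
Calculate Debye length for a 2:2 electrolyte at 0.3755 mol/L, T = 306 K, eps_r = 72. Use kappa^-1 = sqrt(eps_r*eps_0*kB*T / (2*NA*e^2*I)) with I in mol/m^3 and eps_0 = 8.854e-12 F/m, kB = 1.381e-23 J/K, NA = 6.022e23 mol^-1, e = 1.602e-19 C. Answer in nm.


Ionic strength I = 0.3755 * 2^2 * 1000 = 1502 mol/m^3
kappa^-1 = sqrt(72 * 8.854e-12 * 1.381e-23 * 306 / (2 * 6.022e23 * (1.602e-19)^2 * 1502))
kappa^-1 = 0.241 nm

0.241


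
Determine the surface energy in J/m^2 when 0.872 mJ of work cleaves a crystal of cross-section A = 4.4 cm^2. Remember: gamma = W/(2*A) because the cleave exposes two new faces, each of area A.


Convert: A = 4.4 cm^2 = 0.00044 m^2, W = 0.872 mJ = 0.000872 J
Cleaving exposes two faces of area A, so total new surface = 2*A and gamma = W / (2*A)
gamma = 0.000872 / (2 * 0.00044)
gamma = 0.991 J/m^2

0.991


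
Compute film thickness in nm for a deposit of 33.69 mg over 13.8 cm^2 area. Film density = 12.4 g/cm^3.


Convert: m = 33.69 mg = 3.3690e-05 kg, A = 13.8 cm^2 = 1.3800e-03 m^2, rho = 12.4 g/cm^3 = 12400 kg/m^3
t = m / (A * rho)
t = 3.3690e-05 / (1.3800e-03 * 12400)
t = 1.9688e-06 m = 1968.8 nm

1968.8


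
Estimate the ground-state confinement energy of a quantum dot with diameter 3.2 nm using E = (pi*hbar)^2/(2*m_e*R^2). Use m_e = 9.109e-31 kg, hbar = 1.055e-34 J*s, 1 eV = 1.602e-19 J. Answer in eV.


Radius R = 3.2/2 = 1.6 nm = 1.6e-09 m
E = (pi * 1.055e-34)^2 / (2 * 9.109e-31 * (1.6e-09)^2)
E(J) = 2.3554e-20
E = E(J) / 1.602e-19 = 0.147 eV

0.147


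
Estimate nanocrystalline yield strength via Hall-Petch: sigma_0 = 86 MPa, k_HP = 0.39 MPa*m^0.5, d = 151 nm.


d = 151 nm = 1.51e-07 m
sqrt(d) = 0.0003885872
Hall-Petch contribution = k / sqrt(d) = 0.39 / 0.0003885872 = 1003.6 MPa
sigma = sigma_0 + k/sqrt(d) = 86 + 1003.6 = 1089.6 MPa

1089.6


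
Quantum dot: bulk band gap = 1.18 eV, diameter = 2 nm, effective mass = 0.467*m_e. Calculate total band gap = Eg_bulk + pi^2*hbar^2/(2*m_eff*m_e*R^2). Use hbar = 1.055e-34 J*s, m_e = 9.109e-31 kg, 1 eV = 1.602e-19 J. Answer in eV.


Radius R = 2/2 nm = 1e-09 m
Confinement energy dE = pi^2 * hbar^2 / (2 * m_eff * m_e * R^2)
dE = pi^2 * (1.055e-34)^2 / (2 * 0.467 * 9.109e-31 * (1e-09)^2) J, divided by 1.602e-19 J/eV
dE = 0.806 eV
Total band gap = E_g(bulk) + dE = 1.18 + 0.806 = 1.986 eV

1.986


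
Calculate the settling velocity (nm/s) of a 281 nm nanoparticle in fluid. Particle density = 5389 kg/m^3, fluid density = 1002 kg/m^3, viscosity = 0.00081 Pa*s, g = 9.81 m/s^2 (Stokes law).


Radius R = 281/2 nm = 1.405e-07 m
Density difference = 5389 - 1002 = 4387 kg/m^3
v = 2 * R^2 * (rho_p - rho_f) * g / (9 * eta)
v = 2 * (1.405e-07)^2 * 4387 * 9.81 / (9 * 0.00081)
v = 2.33073e-07 m/s = 233.0729 nm/s

233.0729


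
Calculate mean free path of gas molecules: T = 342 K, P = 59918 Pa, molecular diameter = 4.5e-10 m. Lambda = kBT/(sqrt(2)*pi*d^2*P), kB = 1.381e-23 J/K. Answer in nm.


Mean free path: lambda = kB*T / (sqrt(2) * pi * d^2 * P)
lambda = 1.381e-23 * 342 / (sqrt(2) * pi * (4.5e-10)^2 * 59918)
lambda = 8.76138e-08 m
lambda = 87.61 nm

87.61


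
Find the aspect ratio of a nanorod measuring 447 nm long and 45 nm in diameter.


Aspect ratio AR = length / diameter
AR = 447 / 45
AR = 9.93

9.93


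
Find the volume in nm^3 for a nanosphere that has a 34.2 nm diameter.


Radius r = 34.2/2 = 17.1 nm
Volume V = (4/3) * pi * r^3
V = (4/3) * pi * (17.1)^3
V = 20944.83 nm^3

20944.83


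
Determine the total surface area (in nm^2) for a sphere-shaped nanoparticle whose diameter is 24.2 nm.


Radius r = 24.2/2 = 12.1 nm
Surface area SA = 4 * pi * r^2
SA = 4 * pi * (12.1)^2
SA = 1839.84 nm^2

1839.84


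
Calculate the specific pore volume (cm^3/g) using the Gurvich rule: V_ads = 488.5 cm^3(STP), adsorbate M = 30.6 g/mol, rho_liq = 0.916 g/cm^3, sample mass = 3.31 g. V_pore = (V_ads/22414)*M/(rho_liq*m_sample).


Moles adsorbed n = V_ads / 22414 = 488.5 / 22414 = 2.179441e-02 mol
Liquid volume V_liq = n * M / rho_liq = 2.179441e-02 * 30.6 / 0.916 = 0.72807 cm^3
Specific pore volume V_pore = V_liq / m_sample = 0.72807 / 3.31
V_pore = 0.22 cm^3/g

0.22


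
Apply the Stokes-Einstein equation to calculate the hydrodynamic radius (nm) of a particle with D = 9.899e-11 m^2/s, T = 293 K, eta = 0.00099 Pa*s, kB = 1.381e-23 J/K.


Stokes-Einstein: R = kB*T / (6*pi*eta*D)
R = 1.381e-23 * 293 / (6 * pi * 0.00099 * 9.899e-11)
R = 2.19045e-09 m = 2.19 nm

2.19


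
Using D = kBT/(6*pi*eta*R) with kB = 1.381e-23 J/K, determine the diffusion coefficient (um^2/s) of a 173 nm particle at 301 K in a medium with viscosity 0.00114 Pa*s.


Radius R = 173/2 = 86.5 nm = 8.65e-08 m
D = kB*T / (6*pi*eta*R)
D = 1.381e-23 * 301 / (6 * pi * 0.00114 * 8.65e-08)
D = 2.23634e-12 m^2/s = 2.236 um^2/s

2.236


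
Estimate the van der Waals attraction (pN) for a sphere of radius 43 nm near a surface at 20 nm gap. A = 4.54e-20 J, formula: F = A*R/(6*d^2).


Convert to SI: R = 43 nm = 4.3e-08 m, d = 20 nm = 2e-08 m
F = A * R / (6 * d^2)
F = 4.54e-20 * 4.3e-08 / (6 * (2e-08)^2)
F = 8.13417e-13 N = 0.813 pN

0.813


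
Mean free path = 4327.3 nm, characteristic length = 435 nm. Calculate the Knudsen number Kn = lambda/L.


Knudsen number Kn = lambda / L
Kn = 4327.3 / 435
Kn = 9.9478

9.9478


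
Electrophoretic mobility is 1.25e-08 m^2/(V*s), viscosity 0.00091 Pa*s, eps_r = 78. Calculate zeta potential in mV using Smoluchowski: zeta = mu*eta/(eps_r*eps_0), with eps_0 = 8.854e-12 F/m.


Smoluchowski equation: zeta = mu * eta / (eps_r * eps_0)
zeta = 1.25e-08 * 0.00091 / (78 * 8.854e-12)
zeta = 0.016471 V = 16.47 mV

16.47


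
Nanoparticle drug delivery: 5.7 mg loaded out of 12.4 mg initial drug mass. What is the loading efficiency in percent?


Drug loading efficiency = (drug loaded / drug initial) * 100
DLE = 5.7 / 12.4 * 100
DLE = 0.4597 * 100
DLE = 45.97%

45.97


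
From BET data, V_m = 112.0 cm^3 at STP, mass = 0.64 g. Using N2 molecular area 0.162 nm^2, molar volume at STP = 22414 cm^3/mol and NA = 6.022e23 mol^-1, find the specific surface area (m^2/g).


Number of moles in monolayer = V_m / 22414 = 112.0 / 22414 = 0.00499688
Number of molecules = moles * NA = 0.00499688 * 6.022e23
SA = molecules * sigma / mass
SA = (112.0 / 22414) * 6.022e23 * 0.162e-18 / 0.64
SA = 761.7 m^2/g

761.7


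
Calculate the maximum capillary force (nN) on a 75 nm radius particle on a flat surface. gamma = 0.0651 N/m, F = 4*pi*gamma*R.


Convert radius: R = 75 nm = 7.5e-08 m
F = 4 * pi * gamma * R
F = 4 * pi * 0.0651 * 7.5e-08
F = 6.13553e-08 N = 61.3553 nN

61.3553


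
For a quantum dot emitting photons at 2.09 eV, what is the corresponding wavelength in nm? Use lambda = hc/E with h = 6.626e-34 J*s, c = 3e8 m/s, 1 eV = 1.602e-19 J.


Convert energy: E = 2.09 eV = 2.09 * 1.602e-19 = 3.34818e-19 J
lambda = h*c / E = 6.626e-34 * 3e8 / 3.34818e-19
lambda = 5.93696e-07 m = 593.7 nm

593.7


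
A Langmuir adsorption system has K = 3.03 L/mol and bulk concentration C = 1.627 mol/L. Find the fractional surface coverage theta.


Langmuir isotherm: theta = K*C / (1 + K*C)
K*C = 3.03 * 1.627 = 4.92981
theta = 4.92981 / (1 + 4.92981) = 4.92981 / 5.92981
theta = 0.8314

0.8314


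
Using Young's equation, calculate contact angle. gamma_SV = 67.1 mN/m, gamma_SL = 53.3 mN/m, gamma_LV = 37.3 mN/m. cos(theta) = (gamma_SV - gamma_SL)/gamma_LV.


cos(theta) = (gamma_SV - gamma_SL) / gamma_LV
cos(theta) = (67.1 - 53.3) / 37.3
cos(theta) = 0.369973
theta = arccos(0.369973) = 68.29 degrees

68.29


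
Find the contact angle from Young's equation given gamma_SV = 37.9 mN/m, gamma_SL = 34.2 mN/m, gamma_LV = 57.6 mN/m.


cos(theta) = (gamma_SV - gamma_SL) / gamma_LV
cos(theta) = (37.9 - 34.2) / 57.6
cos(theta) = 0.064236
theta = arccos(0.064236) = 86.32 degrees

86.32


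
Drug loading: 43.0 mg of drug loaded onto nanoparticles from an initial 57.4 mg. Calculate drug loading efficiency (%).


Drug loading efficiency = (drug loaded / drug initial) * 100
DLE = 43.0 / 57.4 * 100
DLE = 0.7491 * 100
DLE = 74.91%

74.91
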